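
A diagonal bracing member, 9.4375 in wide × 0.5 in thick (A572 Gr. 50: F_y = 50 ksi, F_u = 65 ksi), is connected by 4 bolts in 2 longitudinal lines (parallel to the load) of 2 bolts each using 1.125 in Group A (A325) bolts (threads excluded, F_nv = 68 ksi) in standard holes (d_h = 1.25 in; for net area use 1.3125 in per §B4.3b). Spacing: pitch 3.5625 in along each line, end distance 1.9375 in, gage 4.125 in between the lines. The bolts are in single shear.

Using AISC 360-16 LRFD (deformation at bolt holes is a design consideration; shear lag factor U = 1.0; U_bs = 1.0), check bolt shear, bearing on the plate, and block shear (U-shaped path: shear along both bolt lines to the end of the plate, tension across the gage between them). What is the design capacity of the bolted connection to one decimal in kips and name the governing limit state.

Bolt shear: A_b = π(1.125)²/4 = 0.99402 in². φR_n = 0.75 × 68 × 0.99402 × 4 × 1 = 202.8 kips.
Bearing (0.5 in plate, F_u = 65 ksi): end bolts L_c = 1.9375 − 1.25/2 = 1.3125, R_n = min(1.2×1.3125×0.5×65, 2.4×1.125×0.5×65) = 51.188 kips/bolt; interior L_c = 3.5625 − 1.25 = 2.3125, R_n = 87.75 kips/bolt. φR_n = 0.75 × (2×51.188 + 2×87.75) = 208.4 kips.
Block shear: shear path 2×[1.9375+1×3.5625] = 2×5.5 in, A_gv = 5.5, A_nv = 2×(5.5 − 1.5×1.3125)×0.5 = 3.5313 in²; tension across gage: (4.125 − 1×1.3125)×0.5 = 1.4063 in². R_n = min(0.6×65×3.5313, 0.6×50×5.5) + 1.0×65×1.4063 = min(137.72, 165) + 91.41 = 229.13 kips. φR_n = 0.75 × 229.13 = 171.8 kips.
Governing: min(202.8, 208.4, 171.8) = 171.8 kips → block shear.

171.8 kips (block shear governs)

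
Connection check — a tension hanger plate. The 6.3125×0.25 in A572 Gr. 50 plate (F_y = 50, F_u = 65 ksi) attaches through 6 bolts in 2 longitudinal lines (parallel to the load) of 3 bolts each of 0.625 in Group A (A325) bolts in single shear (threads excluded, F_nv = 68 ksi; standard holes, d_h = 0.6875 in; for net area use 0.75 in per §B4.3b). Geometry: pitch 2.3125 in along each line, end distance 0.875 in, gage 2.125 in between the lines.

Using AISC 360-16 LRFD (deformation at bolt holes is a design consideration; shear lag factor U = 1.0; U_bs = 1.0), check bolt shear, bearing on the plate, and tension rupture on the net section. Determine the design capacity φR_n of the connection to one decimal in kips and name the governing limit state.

Bolt shear: A_b = π(0.625)²/4 = 0.3068 in². φR_n = 0.75 × 68 × 0.3068 × 6 × 1 = 93.9 kips.
Bearing (0.25 in plate, F_u = 65 ksi): end bolts L_c = 0.875 − 0.6875/2 = 0.53125, R_n = min(1.2×0.53125×0.25×65, 2.4×0.625×0.25×65) = 10.359 kips/bolt; interior L_c = 2.3125 − 0.6875 = 1.625, R_n = 24.375 kips/bolt. φR_n = 0.75 × (2×10.359 + 4×24.375) = 88.7 kips.
Tension rupture (net): A_n = (6.3125 − 2×0.75)×0.25 = 1.2031 in² (U = 1.0, A_e = A_n). φR_n = 0.75 × 65 × 1.2031 = 58.7 kips.
Governing: min(93.9, 88.7, 58.7) = 58.7 kips → net-section rupture.

58.7 kips (net-section rupture governs)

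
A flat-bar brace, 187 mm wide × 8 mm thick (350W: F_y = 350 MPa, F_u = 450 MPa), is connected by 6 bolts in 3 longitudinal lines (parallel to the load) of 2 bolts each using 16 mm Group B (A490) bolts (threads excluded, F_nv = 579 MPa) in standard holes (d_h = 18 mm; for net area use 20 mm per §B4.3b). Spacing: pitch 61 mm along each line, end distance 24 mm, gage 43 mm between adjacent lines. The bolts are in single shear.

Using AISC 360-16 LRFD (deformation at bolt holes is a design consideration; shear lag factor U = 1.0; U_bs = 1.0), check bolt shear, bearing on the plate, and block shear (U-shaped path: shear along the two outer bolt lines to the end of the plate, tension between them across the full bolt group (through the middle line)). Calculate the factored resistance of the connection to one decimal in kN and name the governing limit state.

Bolt shear: A_b = π(16)²/4 = 201.06 mm². φR_n = 0.75 × 579 × 201.06 × 6 × 1 = 523.9 kN.
Bearing (8 mm plate, F_u = 450 MPa): end bolts L_c = 24 − 18/2 = 15, R_n = min(1.2×15×8×450, 2.4×16×8×450) = 64.8 kN/bolt; interior L_c = 61 − 18 = 43, R_n = 138.24 kN/bolt. φR_n = 0.75 × (3×64.8 + 3×138.24) = 456.8 kN.
Block shear: shear path 2×[24+1×61] = 2×85 mm, A_gv = 1360, A_nv = 2×(85 − 1.5×20)×8 = 880 mm²; tension across gage: (86 − 2×20)×8 = 368 mm². R_n = min(0.6×450×880, 0.6×350×1360) + 1.0×450×368 = min(237.6, 285.6) + 165.6 = 403.2 kN. φR_n = 0.75 × 403.2 = 302.4 kN.
Governing: min(523.9, 456.8, 302.4) = 302.4 kN → block shear.

302.4 kN (block shear governs)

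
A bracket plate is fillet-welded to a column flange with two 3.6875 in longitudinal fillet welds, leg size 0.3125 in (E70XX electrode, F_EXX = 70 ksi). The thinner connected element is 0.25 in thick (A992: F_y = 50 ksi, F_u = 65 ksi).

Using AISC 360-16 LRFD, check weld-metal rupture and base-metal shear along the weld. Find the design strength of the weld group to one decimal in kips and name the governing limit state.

Weld metal: throat = 0.707×0.3125 = 0.22094 in, L = 2×3.6875 = 7.375 in. φR_n = 0.75 × 0.6 × 70 × 0.22094 × 7.375 = 51.3 kips.
Base metal shear (0.25 in plate): yield φR_n = 1.0×0.6×50×0.25×7.375 = 55.3 kips; rupture φR_n = 0.75×0.6×65×0.25×7.375 = 53.9 kips; take 53.9 kips (rupture).
Governing: min(51.3, 53.9) = 51.3 kips → weld metal.

51.3 kips (weld metal governs)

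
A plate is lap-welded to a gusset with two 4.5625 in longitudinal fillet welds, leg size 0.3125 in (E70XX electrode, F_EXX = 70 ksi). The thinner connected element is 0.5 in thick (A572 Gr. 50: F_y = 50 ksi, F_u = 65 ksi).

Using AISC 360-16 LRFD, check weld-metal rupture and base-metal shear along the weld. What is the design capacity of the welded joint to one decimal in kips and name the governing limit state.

63.5 kips (weld metal governs)

Weld metal: throat = 0.707×0.3125 = 0.22094 in, L = 2×4.5625 = 9.125 in. φR_n = 0.75 × 0.6 × 70 × 0.22094 × 9.125 = 63.5 kips.
Base metal shear (0.5 in plate): yield φR_n = 1.0×0.6×50×0.5×9.125 = 136.9 kips; rupture φR_n = 0.75×0.6×65×0.5×9.125 = 133.5 kips; take 133.5 kips (rupture).
Governing: min(63.5, 133.5) = 63.5 kips → weld metal.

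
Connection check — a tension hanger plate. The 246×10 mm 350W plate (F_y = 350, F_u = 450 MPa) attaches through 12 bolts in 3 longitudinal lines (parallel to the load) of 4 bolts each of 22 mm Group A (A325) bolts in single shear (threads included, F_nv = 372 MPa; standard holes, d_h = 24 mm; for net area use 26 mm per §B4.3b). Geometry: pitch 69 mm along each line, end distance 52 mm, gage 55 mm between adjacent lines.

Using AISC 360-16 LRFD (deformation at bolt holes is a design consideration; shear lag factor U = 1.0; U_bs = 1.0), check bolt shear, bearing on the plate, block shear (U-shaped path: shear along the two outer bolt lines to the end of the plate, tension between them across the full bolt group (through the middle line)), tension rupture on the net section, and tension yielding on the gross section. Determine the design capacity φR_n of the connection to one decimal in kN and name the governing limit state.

567.0 kN (net-section rupture governs)

Bolt shear: A_b = π(22)²/4 = 380.13 mm². φR_n = 0.75 × 372 × 380.13 × 12 × 1 = 1272.7 kN.
Bearing (10 mm plate, F_u = 450 MPa): end bolts L_c = 52 − 24/2 = 40, R_n = min(1.2×40×10×450, 2.4×22×10×450) = 216 kN/bolt; interior L_c = 69 − 24 = 45, R_n = 237.6 kN/bolt. φR_n = 0.75 × (3×216 + 9×237.6) = 2089.8 kN.
Block shear: shear path 2×[52+3×69] = 2×259 mm, A_gv = 5180, A_nv = 2×(259 − 3.5×26)×10 = 3360 mm²; tension across gage: (110 − 2×26)×10 = 580 mm². R_n = min(0.6×450×3360, 0.6×350×5180) + 1.0×450×580 = min(907.2, 1087.8) + 261 = 1168.2 kN. φR_n = 0.75 × 1168.2 = 876.2 kN.
Tension rupture (net): A_n = (246 − 3×26)×10 = 1680 mm² (U = 1.0, A_e = A_n). φR_n = 0.75 × 450 × 1680 = 567.0 kN.
Tension yield (gross): A_g = 246×10 = 2460 mm². φR_n = 0.90 × 350 × 2460 = 774.9 kN.
Governing: min(1272.7, 2089.8, 876.2, 567.0, 774.9) = 567.0 kN → net-section rupture.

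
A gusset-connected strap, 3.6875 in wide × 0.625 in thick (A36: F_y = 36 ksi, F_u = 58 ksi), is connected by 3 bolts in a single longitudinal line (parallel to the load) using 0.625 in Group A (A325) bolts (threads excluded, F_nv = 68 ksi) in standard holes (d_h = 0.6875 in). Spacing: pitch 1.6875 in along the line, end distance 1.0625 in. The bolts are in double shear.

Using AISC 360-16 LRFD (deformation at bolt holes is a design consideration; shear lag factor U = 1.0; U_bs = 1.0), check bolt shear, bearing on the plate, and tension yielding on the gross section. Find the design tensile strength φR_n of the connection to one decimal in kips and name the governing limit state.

74.7 kips (gross-section yield governs)

Bolt shear: A_b = π(0.625)²/4 = 0.3068 in². φR_n = 0.75 × 68 × 0.3068 × 3 × 2 = 93.9 kips.
Bearing (0.625 in plate, F_u = 58 ksi): end bolts L_c = 1.0625 − 0.6875/2 = 0.71875, R_n = min(1.2×0.71875×0.625×58, 2.4×0.625×0.625×58) = 31.266 kips/bolt; interior L_c = 1.6875 − 0.6875 = 1, R_n = 43.5 kips/bolt. φR_n = 0.75 × (1×31.266 + 2×43.5) = 88.7 kips.
Tension yield (gross): A_g = 3.6875×0.625 = 2.3047 in². φR_n = 0.90 × 36 × 2.3047 = 74.7 kips.
Governing: min(93.9, 88.7, 74.7) = 74.7 kips → gross-section yield.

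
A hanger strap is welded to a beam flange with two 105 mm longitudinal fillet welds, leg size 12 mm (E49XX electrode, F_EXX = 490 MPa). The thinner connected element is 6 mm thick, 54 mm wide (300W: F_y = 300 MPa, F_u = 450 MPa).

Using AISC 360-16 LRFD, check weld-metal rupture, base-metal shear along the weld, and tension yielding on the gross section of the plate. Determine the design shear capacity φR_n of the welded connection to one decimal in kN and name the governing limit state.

Weld metal: throat = 0.707×12 = 8.484 mm, L = 2×105 = 210 mm. φR_n = 0.75 × 0.6 × 490 × 8.484 × 210 = 392.9 kN.
Base metal shear (6 mm plate): yield φR_n = 1.0×0.6×300×6×210 = 226.8 kN; rupture φR_n = 0.75×0.6×450×6×210 = 255.2 kN; take 226.8 kN (yield).
Tension yield (gross): A_g = 54×6 = 324 mm². φR_n = 0.90 × 300 × 324 = 87.5 kN.
Governing: min(392.9, 226.8, 87.5) = 87.5 kN → gross-section yield.

87.5 kN (gross-section yield governs)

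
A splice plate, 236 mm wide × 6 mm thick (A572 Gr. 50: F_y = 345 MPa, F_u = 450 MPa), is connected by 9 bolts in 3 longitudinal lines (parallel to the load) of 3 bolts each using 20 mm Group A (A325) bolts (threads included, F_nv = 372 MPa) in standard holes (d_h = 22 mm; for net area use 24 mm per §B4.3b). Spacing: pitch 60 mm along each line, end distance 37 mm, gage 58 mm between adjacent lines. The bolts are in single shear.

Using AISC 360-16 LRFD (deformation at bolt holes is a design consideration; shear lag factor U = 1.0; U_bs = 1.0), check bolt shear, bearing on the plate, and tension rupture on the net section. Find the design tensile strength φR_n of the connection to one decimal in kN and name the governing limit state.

Bolt shear: A_b = π(20)²/4 = 314.16 mm². φR_n = 0.75 × 372 × 314.16 × 9 × 1 = 788.9 kN.
Bearing (6 mm plate, F_u = 450 MPa): end bolts L_c = 37 − 22/2 = 26, R_n = min(1.2×26×6×450, 2.4×20×6×450) = 84.24 kN/bolt; interior L_c = 60 − 22 = 38, R_n = 123.12 kN/bolt. φR_n = 0.75 × (3×84.24 + 6×123.12) = 743.6 kN.
Tension rupture (net): A_n = (236 − 3×24)×6 = 984 mm² (U = 1.0, A_e = A_n). φR_n = 0.75 × 450 × 984 = 332.1 kN.
Governing: min(788.9, 743.6, 332.1) = 332.1 kN → net-section rupture.

332.1 kN (net-section rupture governs)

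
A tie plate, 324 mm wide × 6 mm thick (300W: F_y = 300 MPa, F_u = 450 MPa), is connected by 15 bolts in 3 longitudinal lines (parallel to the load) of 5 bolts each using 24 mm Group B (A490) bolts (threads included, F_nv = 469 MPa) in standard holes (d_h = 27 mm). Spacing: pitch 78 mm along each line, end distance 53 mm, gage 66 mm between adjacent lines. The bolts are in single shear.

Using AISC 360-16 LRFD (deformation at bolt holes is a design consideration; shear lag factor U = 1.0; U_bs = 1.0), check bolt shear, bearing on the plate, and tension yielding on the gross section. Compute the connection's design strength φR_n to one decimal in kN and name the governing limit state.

524.9 kN (gross-section yield governs)

Bolt shear: A_b = π(24)²/4 = 452.39 mm². φR_n = 0.75 × 469 × 452.39 × 15 × 1 = 2386.9 kN.
Bearing (6 mm plate, F_u = 450 MPa): end bolts L_c = 53 − 27/2 = 39.5, R_n = min(1.2×39.5×6×450, 2.4×24×6×450) = 127.98 kN/bolt; interior L_c = 78 − 27 = 51, R_n = 155.52 kN/bolt. φR_n = 0.75 × (3×127.98 + 12×155.52) = 1687.6 kN.
Tension yield (gross): A_g = 324×6 = 1944 mm². φR_n = 0.90 × 300 × 1944 = 524.9 kN.
Governing: min(2386.9, 1687.6, 524.9) = 524.9 kN → gross-section yield.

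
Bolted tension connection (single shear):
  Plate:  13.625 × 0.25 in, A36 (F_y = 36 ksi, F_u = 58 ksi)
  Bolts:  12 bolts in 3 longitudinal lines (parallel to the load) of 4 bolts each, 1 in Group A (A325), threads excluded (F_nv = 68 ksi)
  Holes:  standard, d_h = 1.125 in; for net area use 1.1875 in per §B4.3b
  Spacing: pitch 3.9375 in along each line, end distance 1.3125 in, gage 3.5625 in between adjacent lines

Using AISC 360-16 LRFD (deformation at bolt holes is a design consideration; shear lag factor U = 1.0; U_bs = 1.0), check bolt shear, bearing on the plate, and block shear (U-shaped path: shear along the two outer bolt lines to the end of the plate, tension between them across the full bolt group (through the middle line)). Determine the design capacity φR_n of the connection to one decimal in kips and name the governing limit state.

158.0 kips (block shear governs)

Bolt shear: A_b = π(1)²/4 = 0.7854 in². φR_n = 0.75 × 68 × 0.7854 × 12 × 1 = 480.7 kips.
Bearing (0.25 in plate, F_u = 58 ksi): end bolts L_c = 1.3125 − 1.125/2 = 0.75, R_n = min(1.2×0.75×0.25×58, 2.4×1×0.25×58) = 13.05 kips/bolt; interior L_c = 3.9375 − 1.125 = 2.8125, R_n = 34.8 kips/bolt. φR_n = 0.75 × (3×13.05 + 9×34.8) = 264.3 kips.
Block shear: shear path 2×[1.3125+3×3.9375] = 2×13.125 in, A_gv = 6.5625, A_nv = 2×(13.125 − 3.5×1.1875)×0.25 = 4.4844 in²; tension across gage: (7.125 − 2×1.1875)×0.25 = 1.1875 in². R_n = min(0.6×58×4.4844, 0.6×36×6.5625) + 1.0×58×1.1875 = min(156.06, 141.75) + 68.875 = 210.63 kips. φR_n = 0.75 × 210.63 = 158.0 kips.
Governing: min(480.7, 264.3, 158.0) = 158.0 kips → block shear.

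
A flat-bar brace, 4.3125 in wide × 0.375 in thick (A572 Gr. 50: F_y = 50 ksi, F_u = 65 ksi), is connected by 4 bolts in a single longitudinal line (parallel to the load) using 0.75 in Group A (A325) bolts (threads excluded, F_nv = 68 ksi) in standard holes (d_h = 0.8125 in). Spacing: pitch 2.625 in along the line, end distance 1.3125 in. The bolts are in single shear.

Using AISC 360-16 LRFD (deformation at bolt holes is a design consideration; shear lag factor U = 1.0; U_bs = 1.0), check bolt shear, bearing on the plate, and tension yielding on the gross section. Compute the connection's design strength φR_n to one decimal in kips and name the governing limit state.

Bolt shear: A_b = π(0.75)²/4 = 0.44179 in². φR_n = 0.75 × 68 × 0.44179 × 4 × 1 = 90.1 kips.
Bearing (0.375 in plate, F_u = 65 ksi): end bolts L_c = 1.3125 − 0.8125/2 = 0.90625, R_n = min(1.2×0.90625×0.375×65, 2.4×0.75×0.375×65) = 26.508 kips/bolt; interior L_c = 2.625 − 0.8125 = 1.8125, R_n = 43.875 kips/bolt. φR_n = 0.75 × (1×26.508 + 3×43.875) = 118.6 kips.
Tension yield (gross): A_g = 4.3125×0.375 = 1.6172 in². φR_n = 0.90 × 50 × 1.6172 = 72.8 kips.
Governing: min(90.1, 118.6, 72.8) = 72.8 kips → gross-section yield.

72.8 kips (gross-section yield governs)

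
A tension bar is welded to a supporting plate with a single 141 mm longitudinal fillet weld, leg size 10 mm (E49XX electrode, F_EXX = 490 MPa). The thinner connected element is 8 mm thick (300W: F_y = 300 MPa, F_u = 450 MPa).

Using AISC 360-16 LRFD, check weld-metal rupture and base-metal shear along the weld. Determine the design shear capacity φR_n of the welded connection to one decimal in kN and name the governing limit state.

Weld metal: throat = 0.707×10 = 7.07 mm, L = 141 mm. φR_n = 0.75 × 0.6 × 490 × 7.07 × 141 = 219.8 kN.
Base metal shear (8 mm plate): yield φR_n = 1.0×0.6×300×8×141 = 203.0 kN; rupture φR_n = 0.75×0.6×450×8×141 = 228.4 kN; take 203.0 kN (yield).
Governing: min(219.8, 203.0) = 203.0 kN → base-metal shear.

203.0 kN (base-metal shear governs)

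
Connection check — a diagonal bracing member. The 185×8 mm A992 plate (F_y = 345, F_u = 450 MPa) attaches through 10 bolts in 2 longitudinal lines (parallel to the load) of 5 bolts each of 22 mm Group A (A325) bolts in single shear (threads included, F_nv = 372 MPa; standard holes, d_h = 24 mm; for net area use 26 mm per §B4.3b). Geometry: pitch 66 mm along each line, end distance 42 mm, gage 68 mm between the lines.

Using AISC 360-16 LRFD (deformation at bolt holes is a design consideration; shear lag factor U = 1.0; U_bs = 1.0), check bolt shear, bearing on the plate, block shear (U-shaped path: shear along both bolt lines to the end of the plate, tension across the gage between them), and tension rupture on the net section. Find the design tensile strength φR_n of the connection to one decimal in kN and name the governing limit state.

359.1 kN (net-section rupture governs)

Bolt shear: A_b = π(22)²/4 = 380.13 mm². φR_n = 0.75 × 372 × 380.13 × 10 × 1 = 1060.6 kN.
Bearing (8 mm plate, F_u = 450 MPa): end bolts L_c = 42 − 24/2 = 30, R_n = min(1.2×30×8×450, 2.4×22×8×450) = 129.6 kN/bolt; interior L_c = 66 − 24 = 42, R_n = 181.44 kN/bolt. φR_n = 0.75 × (2×129.6 + 8×181.44) = 1283.0 kN.
Block shear: shear path 2×[42+4×66] = 2×306 mm, A_gv = 4896, A_nv = 2×(306 − 4.5×26)×8 = 3024 mm²; tension across gage: (68 − 1×26)×8 = 336 mm². R_n = min(0.6×450×3024, 0.6×345×4896) + 1.0×450×336 = min(816.48, 1013.5) + 151.2 = 967.68 kN. φR_n = 0.75 × 967.68 = 725.8 kN.
Tension rupture (net): A_n = (185 − 2×26)×8 = 1064 mm² (U = 1.0, A_e = A_n). φR_n = 0.75 × 450 × 1064 = 359.1 kN.
Governing: min(1060.6, 1283.0, 725.8, 359.1) = 359.1 kN → net-section rupture.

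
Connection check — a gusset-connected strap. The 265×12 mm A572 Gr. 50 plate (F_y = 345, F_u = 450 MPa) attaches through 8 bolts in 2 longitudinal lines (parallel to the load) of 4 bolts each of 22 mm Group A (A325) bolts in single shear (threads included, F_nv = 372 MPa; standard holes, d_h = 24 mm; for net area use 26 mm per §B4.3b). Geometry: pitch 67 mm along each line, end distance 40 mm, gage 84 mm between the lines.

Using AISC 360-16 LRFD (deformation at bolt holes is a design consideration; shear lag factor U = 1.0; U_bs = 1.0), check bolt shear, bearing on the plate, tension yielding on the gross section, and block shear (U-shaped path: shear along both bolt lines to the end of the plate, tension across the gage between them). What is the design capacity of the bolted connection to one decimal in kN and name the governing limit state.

848.5 kN (bolt shear governs)

Bolt shear: A_b = π(22)²/4 = 380.13 mm². φR_n = 0.75 × 372 × 380.13 × 8 × 1 = 848.5 kN.
Bearing (12 mm plate, F_u = 450 MPa): end bolts L_c = 40 − 24/2 = 28, R_n = min(1.2×28×12×450, 2.4×22×12×450) = 181.44 kN/bolt; interior L_c = 67 − 24 = 43, R_n = 278.64 kN/bolt. φR_n = 0.75 × (2×181.44 + 6×278.64) = 1526.0 kN.
Tension yield (gross): A_g = 265×12 = 3180 mm². φR_n = 0.90 × 345 × 3180 = 987.4 kN.
Block shear: shear path 2×[40+3×67] = 2×241 mm, A_gv = 5784, A_nv = 2×(241 − 3.5×26)×12 = 3600 mm²; tension across gage: (84 − 1×26)×12 = 696 mm². R_n = min(0.6×450×3600, 0.6×345×5784) + 1.0×450×696 = min(972, 1197.3) + 313.2 = 1285.2 kN. φR_n = 0.75 × 1285.2 = 963.9 kN.
Governing: min(848.5, 1526.0, 987.4, 963.9) = 848.5 kN → bolt shear.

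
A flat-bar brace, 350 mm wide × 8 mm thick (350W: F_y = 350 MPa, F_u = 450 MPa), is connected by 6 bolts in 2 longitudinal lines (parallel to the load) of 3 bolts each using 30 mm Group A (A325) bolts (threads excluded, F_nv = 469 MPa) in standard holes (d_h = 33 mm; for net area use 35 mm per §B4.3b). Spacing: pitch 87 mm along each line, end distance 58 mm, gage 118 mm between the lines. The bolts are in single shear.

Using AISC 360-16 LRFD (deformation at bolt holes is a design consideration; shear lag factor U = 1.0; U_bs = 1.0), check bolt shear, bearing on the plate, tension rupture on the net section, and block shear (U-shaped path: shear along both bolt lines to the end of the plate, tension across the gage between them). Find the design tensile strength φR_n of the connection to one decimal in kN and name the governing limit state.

Bolt shear: A_b = π(30)²/4 = 706.86 mm². φR_n = 0.75 × 469 × 706.86 × 6 × 1 = 1491.8 kN.
Bearing (8 mm plate, F_u = 450 MPa): end bolts L_c = 58 − 33/2 = 41.5, R_n = min(1.2×41.5×8×450, 2.4×30×8×450) = 179.28 kN/bolt; interior L_c = 87 − 33 = 54, R_n = 233.28 kN/bolt. φR_n = 0.75 × (2×179.28 + 4×233.28) = 968.8 kN.
Tension rupture (net): A_n = (350 − 2×35)×8 = 2240 mm² (U = 1.0, A_e = A_n). φR_n = 0.75 × 450 × 2240 = 756.0 kN.
Block shear: shear path 2×[58+2×87] = 2×232 mm, A_gv = 3712, A_nv = 2×(232 − 2.5×35)×8 = 2312 mm²; tension across gage: (118 − 1×35)×8 = 664 mm². R_n = min(0.6×450×2312, 0.6×350×3712) + 1.0×450×664 = min(624.24, 779.52) + 298.8 = 923.04 kN. φR_n = 0.75 × 923.04 = 692.3 kN.
Governing: min(1491.8, 968.8, 756.0, 692.3) = 692.3 kN → block shear.

692.3 kN (block shear governs)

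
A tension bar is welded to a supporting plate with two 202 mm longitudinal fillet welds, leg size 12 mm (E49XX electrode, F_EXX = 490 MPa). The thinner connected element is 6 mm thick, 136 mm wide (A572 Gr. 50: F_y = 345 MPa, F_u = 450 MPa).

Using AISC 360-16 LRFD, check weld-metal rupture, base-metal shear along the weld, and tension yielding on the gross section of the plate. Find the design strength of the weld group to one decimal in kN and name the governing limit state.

Weld metal: throat = 0.707×12 = 8.484 mm, L = 2×202 = 404 mm. φR_n = 0.75 × 0.6 × 490 × 8.484 × 404 = 755.8 kN.
Base metal shear (6 mm plate): yield φR_n = 1.0×0.6×345×6×404 = 501.8 kN; rupture φR_n = 0.75×0.6×450×6×404 = 490.9 kN; take 490.9 kN (rupture).
Tension yield (gross): A_g = 136×6 = 816 mm². φR_n = 0.90 × 345 × 816 = 253.4 kN.
Governing: min(755.8, 490.9, 253.4) = 253.4 kN → gross-section yield.

253.4 kN (gross-section yield governs)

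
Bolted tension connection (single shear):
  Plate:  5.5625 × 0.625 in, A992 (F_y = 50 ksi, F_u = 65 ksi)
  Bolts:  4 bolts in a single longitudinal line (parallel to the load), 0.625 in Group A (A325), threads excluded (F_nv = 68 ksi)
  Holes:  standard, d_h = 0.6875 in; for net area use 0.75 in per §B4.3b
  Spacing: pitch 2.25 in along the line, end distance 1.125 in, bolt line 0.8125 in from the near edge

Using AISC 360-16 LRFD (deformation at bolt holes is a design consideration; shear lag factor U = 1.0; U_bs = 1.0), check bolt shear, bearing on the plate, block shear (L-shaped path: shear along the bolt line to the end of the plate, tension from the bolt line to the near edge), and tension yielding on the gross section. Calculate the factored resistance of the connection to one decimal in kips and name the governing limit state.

Bolt shear: A_b = π(0.625)²/4 = 0.3068 in². φR_n = 0.75 × 68 × 0.3068 × 4 × 1 = 62.6 kips.
Bearing (0.625 in plate, F_u = 65 ksi): end bolts L_c = 1.125 − 0.6875/2 = 0.78125, R_n = min(1.2×0.78125×0.625×65, 2.4×0.625×0.625×65) = 38.086 kips/bolt; interior L_c = 2.25 − 0.6875 = 1.5625, R_n = 60.938 kips/bolt. φR_n = 0.75 × (1×38.086 + 3×60.938) = 165.7 kips.
Block shear: shear path 1×[1.125+3×2.25] = 1×7.875 in, A_gv = 4.9219, A_nv = 1×(7.875 − 3.5×0.75)×0.625 = 3.2813 in²; tension to near edge: (0.8125 − 0.5×0.75)×0.625 = 0.27344 in². R_n = min(0.6×65×3.2813, 0.6×50×4.9219) + 1.0×65×0.27344 = min(127.97, 147.66) + 17.774 = 145.74 kips. φR_n = 0.75 × 145.74 = 109.3 kips.
Tension yield (gross): A_g = 5.5625×0.625 = 3.4766 in². φR_n = 0.90 × 50 × 3.4766 = 156.4 kips.
Governing: min(62.6, 165.7, 109.3, 156.4) = 62.6 kips → bolt shear.

62.6 kips (bolt shear governs)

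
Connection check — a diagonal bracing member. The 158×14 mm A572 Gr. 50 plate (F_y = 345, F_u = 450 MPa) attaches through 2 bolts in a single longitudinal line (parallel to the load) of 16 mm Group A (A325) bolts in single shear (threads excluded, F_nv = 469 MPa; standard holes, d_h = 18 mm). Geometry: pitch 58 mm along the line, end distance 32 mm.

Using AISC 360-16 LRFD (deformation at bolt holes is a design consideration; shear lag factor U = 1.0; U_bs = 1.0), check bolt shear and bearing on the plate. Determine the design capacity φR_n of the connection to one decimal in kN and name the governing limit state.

141.4 kN (bolt shear governs)

Bolt shear: A_b = π(16)²/4 = 201.06 mm². φR_n = 0.75 × 469 × 201.06 × 2 × 1 = 141.4 kN.
Bearing (14 mm plate, F_u = 450 MPa): end bolts L_c = 32 − 18/2 = 23, R_n = min(1.2×23×14×450, 2.4×16×14×450) = 173.88 kN/bolt; interior L_c = 58 − 18 = 40, R_n = 241.92 kN/bolt. φR_n = 0.75 × (1×173.88 + 1×241.92) = 311.9 kN.
Governing: min(141.4, 311.9) = 141.4 kN → bolt shear.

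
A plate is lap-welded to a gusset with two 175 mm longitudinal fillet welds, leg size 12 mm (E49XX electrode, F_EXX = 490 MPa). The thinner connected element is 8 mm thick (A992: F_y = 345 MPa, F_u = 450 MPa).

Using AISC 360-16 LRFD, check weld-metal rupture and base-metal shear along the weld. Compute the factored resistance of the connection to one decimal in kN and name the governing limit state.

Weld metal: throat = 0.707×12 = 8.484 mm, L = 2×175 = 350 mm. φR_n = 0.75 × 0.6 × 490 × 8.484 × 350 = 654.8 kN.
Base metal shear (8 mm plate): yield φR_n = 1.0×0.6×345×8×350 = 579.6 kN; rupture φR_n = 0.75×0.6×450×8×350 = 567.0 kN; take 567.0 kN (rupture).
Governing: min(654.8, 567.0) = 567.0 kN → base-metal shear.

567.0 kN (base-metal shear governs)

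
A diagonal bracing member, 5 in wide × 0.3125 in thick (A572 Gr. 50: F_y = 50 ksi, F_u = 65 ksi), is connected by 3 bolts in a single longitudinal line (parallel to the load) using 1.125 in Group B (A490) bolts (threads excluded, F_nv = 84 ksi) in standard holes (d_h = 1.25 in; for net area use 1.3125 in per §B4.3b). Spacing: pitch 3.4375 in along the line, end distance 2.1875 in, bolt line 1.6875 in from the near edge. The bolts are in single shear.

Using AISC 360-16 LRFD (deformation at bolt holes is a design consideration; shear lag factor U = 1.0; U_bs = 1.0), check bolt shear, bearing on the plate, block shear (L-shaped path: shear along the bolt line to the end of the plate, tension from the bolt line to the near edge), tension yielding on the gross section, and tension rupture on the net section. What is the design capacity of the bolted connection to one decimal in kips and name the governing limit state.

Bolt shear: A_b = π(1.125)²/4 = 0.99402 in². φR_n = 0.75 × 84 × 0.99402 × 3 × 1 = 187.9 kips.
Bearing (0.3125 in plate, F_u = 65 ksi): end bolts L_c = 2.1875 − 1.25/2 = 1.5625, R_n = min(1.2×1.5625×0.3125×65, 2.4×1.125×0.3125×65) = 38.086 kips/bolt; interior L_c = 3.4375 − 1.25 = 2.1875, R_n = 53.32 kips/bolt. φR_n = 0.75 × (1×38.086 + 2×53.32) = 108.5 kips.
Block shear: shear path 1×[2.1875+2×3.4375] = 1×9.0625 in, A_gv = 2.832, A_nv = 1×(9.0625 − 2.5×1.3125)×0.3125 = 1.8066 in²; tension to near edge: (1.6875 − 0.5×1.3125)×0.3125 = 0.32227 in². R_n = min(0.6×65×1.8066, 0.6×50×2.832) + 1.0×65×0.32227 = min(70.457, 84.96) + 20.948 = 91.405 kips. φR_n = 0.75 × 91.405 = 68.6 kips.
Tension yield (gross): A_g = 5×0.3125 = 1.5625 in². φR_n = 0.90 × 50 × 1.5625 = 70.3 kips.
Tension rupture (net): A_n = (5 − 1×1.3125)×0.3125 = 1.1523 in² (U = 1.0, A_e = A_n). φR_n = 0.75 × 65 × 1.1523 = 56.2 kips.
Governing: min(187.9, 108.5, 68.6, 70.3, 56.2) = 56.2 kips → net-section rupture.

56.2 kips (net-section rupture governs)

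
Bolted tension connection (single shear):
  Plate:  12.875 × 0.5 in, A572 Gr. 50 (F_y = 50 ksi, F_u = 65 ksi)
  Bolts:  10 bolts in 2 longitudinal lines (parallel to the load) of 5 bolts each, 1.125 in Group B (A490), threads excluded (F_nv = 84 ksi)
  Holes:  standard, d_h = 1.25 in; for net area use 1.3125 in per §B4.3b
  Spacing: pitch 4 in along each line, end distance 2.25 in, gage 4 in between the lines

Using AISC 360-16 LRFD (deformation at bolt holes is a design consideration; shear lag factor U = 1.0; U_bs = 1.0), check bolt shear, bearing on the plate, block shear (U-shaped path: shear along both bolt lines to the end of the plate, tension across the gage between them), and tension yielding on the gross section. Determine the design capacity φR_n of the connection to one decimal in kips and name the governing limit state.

Bolt shear: A_b = π(1.125)²/4 = 0.99402 in². φR_n = 0.75 × 84 × 0.99402 × 10 × 1 = 626.2 kips.
Bearing (0.5 in plate, F_u = 65 ksi): end bolts L_c = 2.25 − 1.25/2 = 1.625, R_n = min(1.2×1.625×0.5×65, 2.4×1.125×0.5×65) = 63.375 kips/bolt; interior L_c = 4 − 1.25 = 2.75, R_n = 87.75 kips/bolt. φR_n = 0.75 × (2×63.375 + 8×87.75) = 621.6 kips.
Block shear: shear path 2×[2.25+4×4] = 2×18.25 in, A_gv = 18.25, A_nv = 2×(18.25 − 4.5×1.3125)×0.5 = 12.344 in²; tension across gage: (4 − 1×1.3125)×0.5 = 1.3438 in². R_n = min(0.6×65×12.344, 0.6×50×18.25) + 1.0×65×1.3438 = min(481.42, 547.5) + 87.347 = 568.77 kips. φR_n = 0.75 × 568.77 = 426.6 kips.
Tension yield (gross): A_g = 12.875×0.5 = 6.4375 in². φR_n = 0.90 × 50 × 6.4375 = 289.7 kips.
Governing: min(626.2, 621.6, 426.6, 289.7) = 289.7 kips → gross-section yield.

289.7 kips (gross-section yield governs)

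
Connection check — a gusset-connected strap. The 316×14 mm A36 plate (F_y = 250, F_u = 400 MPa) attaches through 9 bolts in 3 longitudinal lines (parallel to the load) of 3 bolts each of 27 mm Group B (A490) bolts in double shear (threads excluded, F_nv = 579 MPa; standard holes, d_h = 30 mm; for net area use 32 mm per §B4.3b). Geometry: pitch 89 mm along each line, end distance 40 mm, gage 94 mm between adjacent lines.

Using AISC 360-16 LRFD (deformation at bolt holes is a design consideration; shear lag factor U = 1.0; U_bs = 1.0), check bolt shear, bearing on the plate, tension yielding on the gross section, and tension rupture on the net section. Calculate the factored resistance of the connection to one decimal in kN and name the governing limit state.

Bolt shear: A_b = π(27)²/4 = 572.56 mm². φR_n = 0.75 × 579 × 572.56 × 9 × 2 = 4475.4 kN.
Bearing (14 mm plate, F_u = 400 MPa): end bolts L_c = 40 − 30/2 = 25, R_n = min(1.2×25×14×400, 2.4×27×14×400) = 168 kN/bolt; interior L_c = 89 − 30 = 59, R_n = 362.88 kN/bolt. φR_n = 0.75 × (3×168 + 6×362.88) = 2011.0 kN.
Tension yield (gross): A_g = 316×14 = 4424 mm². φR_n = 0.90 × 250 × 4424 = 995.4 kN.
Tension rupture (net): A_n = (316 − 3×32)×14 = 3080 mm² (U = 1.0, A_e = A_n). φR_n = 0.75 × 400 × 3080 = 924.0 kN.
Governing: min(4475.4, 2011.0, 995.4, 924.0) = 924.0 kN → net-section rupture.

924.0 kN (net-section rupture governs)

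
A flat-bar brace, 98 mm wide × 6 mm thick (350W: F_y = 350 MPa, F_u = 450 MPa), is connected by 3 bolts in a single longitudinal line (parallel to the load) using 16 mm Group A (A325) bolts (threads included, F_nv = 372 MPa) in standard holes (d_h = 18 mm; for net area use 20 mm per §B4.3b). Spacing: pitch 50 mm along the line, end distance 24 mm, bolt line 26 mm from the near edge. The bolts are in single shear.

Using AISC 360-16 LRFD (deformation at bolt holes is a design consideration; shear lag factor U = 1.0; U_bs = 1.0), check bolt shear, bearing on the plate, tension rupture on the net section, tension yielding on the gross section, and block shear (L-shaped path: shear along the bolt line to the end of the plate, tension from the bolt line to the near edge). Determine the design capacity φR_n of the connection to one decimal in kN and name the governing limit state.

Bolt shear: A_b = π(16)²/4 = 201.06 mm². φR_n = 0.75 × 372 × 201.06 × 3 × 1 = 168.3 kN.
Bearing (6 mm plate, F_u = 450 MPa): end bolts L_c = 24 − 18/2 = 15, R_n = min(1.2×15×6×450, 2.4×16×6×450) = 48.6 kN/bolt; interior L_c = 50 − 18 = 32, R_n = 103.68 kN/bolt. φR_n = 0.75 × (1×48.6 + 2×103.68) = 192.0 kN.
Tension rupture (net): A_n = (98 − 1×20)×6 = 468 mm² (U = 1.0, A_e = A_n). φR_n = 0.75 × 450 × 468 = 158.0 kN.
Tension yield (gross): A_g = 98×6 = 588 mm². φR_n = 0.90 × 350 × 588 = 185.2 kN.
Block shear: shear path 1×[24+2×50] = 1×124 mm, A_gv = 744, A_nv = 1×(124 − 2.5×20)×6 = 444 mm²; tension to near edge: (26 − 0.5×20)×6 = 96 mm². R_n = min(0.6×450×444, 0.6×350×744) + 1.0×450×96 = min(119.88, 156.24) + 43.2 = 163.08 kN. φR_n = 0.75 × 163.08 = 122.3 kN.
Governing: min(168.3, 192.0, 158.0, 185.2, 122.3) = 122.3 kN → block shear.

122.3 kN (block shear governs)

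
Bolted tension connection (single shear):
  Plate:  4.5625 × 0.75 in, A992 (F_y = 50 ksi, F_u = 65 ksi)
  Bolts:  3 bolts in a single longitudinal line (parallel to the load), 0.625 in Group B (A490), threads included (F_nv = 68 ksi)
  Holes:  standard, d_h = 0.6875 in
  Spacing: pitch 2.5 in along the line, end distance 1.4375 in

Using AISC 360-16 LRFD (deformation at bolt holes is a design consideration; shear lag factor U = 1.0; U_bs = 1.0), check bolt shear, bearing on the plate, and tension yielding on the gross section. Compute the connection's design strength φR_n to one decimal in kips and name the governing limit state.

46.9 kips (bolt shear governs)

Bolt shear: A_b = π(0.625)²/4 = 0.3068 in². φR_n = 0.75 × 68 × 0.3068 × 3 × 1 = 46.9 kips.
Bearing (0.75 in plate, F_u = 65 ksi): end bolts L_c = 1.4375 − 0.6875/2 = 1.09375, R_n = min(1.2×1.09375×0.75×65, 2.4×0.625×0.75×65) = 63.984 kips/bolt; interior L_c = 2.5 − 0.6875 = 1.8125, R_n = 73.125 kips/bolt. φR_n = 0.75 × (1×63.984 + 2×73.125) = 157.7 kips.
Tension yield (gross): A_g = 4.5625×0.75 = 3.4219 in². φR_n = 0.90 × 50 × 3.4219 = 154.0 kips.
Governing: min(46.9, 157.7, 154.0) = 46.9 kips → bolt shear.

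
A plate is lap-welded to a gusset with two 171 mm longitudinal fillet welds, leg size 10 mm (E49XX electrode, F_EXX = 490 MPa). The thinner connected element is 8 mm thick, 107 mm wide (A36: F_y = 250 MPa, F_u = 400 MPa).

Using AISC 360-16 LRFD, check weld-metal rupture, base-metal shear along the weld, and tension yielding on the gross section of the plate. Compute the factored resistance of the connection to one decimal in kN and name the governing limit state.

Weld metal: throat = 0.707×10 = 7.07 mm, L = 2×171 = 342 mm. φR_n = 0.75 × 0.6 × 490 × 7.07 × 342 = 533.2 kN.
Base metal shear (8 mm plate): yield φR_n = 1.0×0.6×250×8×342 = 410.4 kN; rupture φR_n = 0.75×0.6×400×8×342 = 492.5 kN; take 410.4 kN (yield).
Tension yield (gross): A_g = 107×8 = 856 mm². φR_n = 0.90 × 250 × 856 = 192.6 kN.
Governing: min(533.2, 410.4, 192.6) = 192.6 kN → gross-section yield.

192.6 kN (gross-section yield governs)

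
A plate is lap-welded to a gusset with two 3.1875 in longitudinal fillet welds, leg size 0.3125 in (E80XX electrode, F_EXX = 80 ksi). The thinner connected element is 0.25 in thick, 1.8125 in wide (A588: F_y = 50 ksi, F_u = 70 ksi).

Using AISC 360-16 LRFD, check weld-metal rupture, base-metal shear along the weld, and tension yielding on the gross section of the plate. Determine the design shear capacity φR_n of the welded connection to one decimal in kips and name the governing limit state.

20.4 kips (gross-section yield governs)

Weld metal: throat = 0.707×0.3125 = 0.22094 in, L = 2×3.1875 = 6.375 in. φR_n = 0.75 × 0.6 × 80 × 0.22094 × 6.375 = 50.7 kips.
Base metal shear (0.25 in plate): yield φR_n = 1.0×0.6×50×0.25×6.375 = 47.8 kips; rupture φR_n = 0.75×0.6×70×0.25×6.375 = 50.2 kips; take 47.8 kips (yield).
Tension yield (gross): A_g = 1.8125×0.25 = 0.45313 in². φR_n = 0.90 × 50 × 0.45313 = 20.4 kips.
Governing: min(50.7, 47.8, 20.4) = 20.4 kips → gross-section yield.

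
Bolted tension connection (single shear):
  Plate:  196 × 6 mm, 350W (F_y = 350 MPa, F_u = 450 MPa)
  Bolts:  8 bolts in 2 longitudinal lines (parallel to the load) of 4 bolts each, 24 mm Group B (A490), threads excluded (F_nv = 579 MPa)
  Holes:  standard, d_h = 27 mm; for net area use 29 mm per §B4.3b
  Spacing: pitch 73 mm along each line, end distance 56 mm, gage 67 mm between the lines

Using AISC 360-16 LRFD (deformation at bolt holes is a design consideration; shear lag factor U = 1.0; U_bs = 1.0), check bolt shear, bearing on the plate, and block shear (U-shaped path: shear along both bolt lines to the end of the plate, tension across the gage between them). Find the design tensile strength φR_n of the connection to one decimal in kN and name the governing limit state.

Bolt shear: A_b = π(24)²/4 = 452.39 mm². φR_n = 0.75 × 579 × 452.39 × 8 × 1 = 1571.6 kN.
Bearing (6 mm plate, F_u = 450 MPa): end bolts L_c = 56 − 27/2 = 42.5, R_n = min(1.2×42.5×6×450, 2.4×24×6×450) = 137.7 kN/bolt; interior L_c = 73 − 27 = 46, R_n = 149.04 kN/bolt. φR_n = 0.75 × (2×137.7 + 6×149.04) = 877.2 kN.
Block shear: shear path 2×[56+3×73] = 2×275 mm, A_gv = 3300, A_nv = 2×(275 − 3.5×29)×6 = 2082 mm²; tension across gage: (67 − 1×29)×6 = 228 mm². R_n = min(0.6×450×2082, 0.6×350×3300) + 1.0×450×228 = min(562.14, 693) + 102.6 = 664.74 kN. φR_n = 0.75 × 664.74 = 498.6 kN.
Governing: min(1571.6, 877.2, 498.6) = 498.6 kN → block shear.

498.6 kN (block shear governs)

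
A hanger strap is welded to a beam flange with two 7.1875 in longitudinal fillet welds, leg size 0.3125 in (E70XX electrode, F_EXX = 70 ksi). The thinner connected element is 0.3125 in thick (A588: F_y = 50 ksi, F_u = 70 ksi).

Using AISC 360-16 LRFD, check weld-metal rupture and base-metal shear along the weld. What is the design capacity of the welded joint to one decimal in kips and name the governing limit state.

100.0 kips (weld metal governs)

Weld metal: throat = 0.707×0.3125 = 0.22094 in, L = 2×7.1875 = 14.375 in. φR_n = 0.75 × 0.6 × 70 × 0.22094 × 14.375 = 100.0 kips.
Base metal shear (0.3125 in plate): yield φR_n = 1.0×0.6×50×0.3125×14.375 = 134.8 kips; rupture φR_n = 0.75×0.6×70×0.3125×14.375 = 141.5 kips; take 134.8 kips (yield).
Governing: min(100.0, 134.8) = 100.0 kips → weld metal.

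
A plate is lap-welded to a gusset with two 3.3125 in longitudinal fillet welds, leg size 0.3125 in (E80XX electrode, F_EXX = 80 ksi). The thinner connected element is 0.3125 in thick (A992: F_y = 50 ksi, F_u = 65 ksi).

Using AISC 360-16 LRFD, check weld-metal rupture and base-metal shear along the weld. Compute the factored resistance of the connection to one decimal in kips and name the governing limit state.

Weld metal: throat = 0.707×0.3125 = 0.22094 in, L = 2×3.3125 = 6.625 in. φR_n = 0.75 × 0.6 × 80 × 0.22094 × 6.625 = 52.7 kips.
Base metal shear (0.3125 in plate): yield φR_n = 1.0×0.6×50×0.3125×6.625 = 62.1 kips; rupture φR_n = 0.75×0.6×65×0.3125×6.625 = 60.6 kips; take 60.6 kips (rupture).
Governing: min(52.7, 60.6) = 52.7 kips → weld metal.

52.7 kips (weld metal governs)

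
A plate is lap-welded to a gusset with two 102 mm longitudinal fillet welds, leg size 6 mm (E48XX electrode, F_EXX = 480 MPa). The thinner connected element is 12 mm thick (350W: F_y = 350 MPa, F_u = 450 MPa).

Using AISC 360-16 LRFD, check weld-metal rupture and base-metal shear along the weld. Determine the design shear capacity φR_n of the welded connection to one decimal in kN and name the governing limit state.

186.9 kN (weld metal governs)

Weld metal: throat = 0.707×6 = 4.242 mm, L = 2×102 = 204 mm. φR_n = 0.75 × 0.6 × 480 × 4.242 × 204 = 186.9 kN.
Base metal shear (12 mm plate): yield φR_n = 1.0×0.6×350×12×204 = 514.1 kN; rupture φR_n = 0.75×0.6×450×12×204 = 495.7 kN; take 495.7 kN (rupture).
Governing: min(186.9, 495.7) = 186.9 kN → weld metal.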